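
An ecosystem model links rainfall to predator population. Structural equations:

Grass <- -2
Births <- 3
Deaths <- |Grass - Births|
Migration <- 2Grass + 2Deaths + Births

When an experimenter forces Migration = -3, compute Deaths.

5

Under do(Migration=-3), the mechanism Migration <- 2Grass + 2Deaths + Births is discarded; Migration is fixed at -3.
Since Deaths is not a descendant of the intervened variable, it is unaffected.
Deaths = |Grass - Births|  [with Grass=-2, Births=3]  = 5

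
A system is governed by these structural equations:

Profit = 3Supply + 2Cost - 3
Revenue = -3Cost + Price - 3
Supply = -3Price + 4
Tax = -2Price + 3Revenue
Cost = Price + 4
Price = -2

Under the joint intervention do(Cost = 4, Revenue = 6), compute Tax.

Setting Cost = 4, Revenue = 6 by intervention discards those variables' equations.
Tax = -2Price + 3Revenue  [with Price=-2, Revenue=6]  = 22

22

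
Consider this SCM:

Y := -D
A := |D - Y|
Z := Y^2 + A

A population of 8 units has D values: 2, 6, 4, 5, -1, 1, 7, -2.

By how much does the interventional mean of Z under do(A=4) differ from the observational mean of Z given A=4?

do(A=4) breaks A's dependence on D. With A=4 fixed, Z across the units is 8, 40, 20, 29, 5, 5, 53, 8, mean 21.
E[Z|A=4] averages over only the 2 units with A=4 (D = 2, -2): Z = 8, 8, mean 8.
Difference = 21 − 8 = 13.

13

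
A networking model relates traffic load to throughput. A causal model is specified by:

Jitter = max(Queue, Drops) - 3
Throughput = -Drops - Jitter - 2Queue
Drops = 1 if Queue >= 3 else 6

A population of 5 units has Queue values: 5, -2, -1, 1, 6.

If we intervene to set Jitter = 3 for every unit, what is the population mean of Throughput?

Under do(Jitter=3), Jitter's equation is replaced by Jitter=3 for every unit. Per-unit Throughput: -14, -5, -7, -11, -16. Mean = -10.6.

-10.6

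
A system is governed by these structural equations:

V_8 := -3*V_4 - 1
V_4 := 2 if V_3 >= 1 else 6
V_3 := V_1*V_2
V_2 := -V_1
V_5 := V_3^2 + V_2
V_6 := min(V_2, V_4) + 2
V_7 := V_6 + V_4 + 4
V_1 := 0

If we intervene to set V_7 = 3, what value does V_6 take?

Intervening sets V_7 = 3 and removes its equation (V_7 := V_6 + V_4 + 4).
Since V_6 is not a descendant of the intervened variable, it is unaffected.
V_2 = -V_1  [with V_1=0]  = 0
V_3 = V_1*V_2  [with V_1=0, V_2=0]  = 0
V_4 = 2 if V_3 >= 1 else 6  [with V_3=0]  = 6
V_6 = min(V_2, V_4) + 2  [with V_2=0, V_4=6]  = 2

2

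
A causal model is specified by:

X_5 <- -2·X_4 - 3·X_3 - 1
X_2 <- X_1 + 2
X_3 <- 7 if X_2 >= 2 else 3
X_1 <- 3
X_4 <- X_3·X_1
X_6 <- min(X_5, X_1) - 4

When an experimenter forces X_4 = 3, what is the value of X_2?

5

The intervention breaks the incoming arrows to X_4: X_4 <- X_3·X_1 no longer applies, and X_4 = 3.
Since X_2 is not a descendant of the intervened variable, it is unaffected.
X_2 = X_1 + 2  [with X_1=3]  = 5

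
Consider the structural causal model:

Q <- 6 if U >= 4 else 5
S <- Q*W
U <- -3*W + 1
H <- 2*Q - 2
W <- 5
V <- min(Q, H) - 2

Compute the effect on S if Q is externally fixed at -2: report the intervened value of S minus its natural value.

do(Q=-2) replaces the equation Q <- 6 if U >= 4 else 5 with the constant Q = -2.
S = Q*W  [with Q=-2, W=5]  = -10
Without intervention: U = -3*W + 1  [with W=5]  = -14; Q = 6 if U >= 4 else 5  [with U=-14]  = 5; S = Q*W  [with Q=5, W=5]  = 25.
Change = -10 − 25 = -35.

-35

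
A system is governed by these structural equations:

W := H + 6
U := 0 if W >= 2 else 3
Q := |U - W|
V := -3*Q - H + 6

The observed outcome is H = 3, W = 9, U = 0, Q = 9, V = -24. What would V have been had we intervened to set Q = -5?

Intervening sets Q = -5 and removes its equation (Q := |U - W|).
V = -3*Q - H + 6  [with Q=-5, H=3]  = 18

18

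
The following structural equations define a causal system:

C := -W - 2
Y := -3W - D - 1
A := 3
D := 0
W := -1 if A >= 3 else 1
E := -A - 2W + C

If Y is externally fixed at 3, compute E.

do(Y=3) replaces the equation Y := -3W - D - 1 with the constant Y = 3.
Since E is not a descendant of the intervened variable, it is unaffected.
W = -1 if A >= 3 else 1  [with A=3]  = -1
C = -W - 2  [with W=-1]  = -1
E = -A - 2W + C  [with A=3, W=-1, C=-1]  = -2

-2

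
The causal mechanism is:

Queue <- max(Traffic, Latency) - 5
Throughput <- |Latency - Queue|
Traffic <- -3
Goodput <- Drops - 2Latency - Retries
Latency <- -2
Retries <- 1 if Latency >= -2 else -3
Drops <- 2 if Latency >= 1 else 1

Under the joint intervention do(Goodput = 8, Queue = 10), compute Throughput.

12

Setting Goodput = 8, Queue = 10 by intervention discards those variables' equations.
Throughput = |Latency - Queue|  [with Latency=-2, Queue=10]  = 12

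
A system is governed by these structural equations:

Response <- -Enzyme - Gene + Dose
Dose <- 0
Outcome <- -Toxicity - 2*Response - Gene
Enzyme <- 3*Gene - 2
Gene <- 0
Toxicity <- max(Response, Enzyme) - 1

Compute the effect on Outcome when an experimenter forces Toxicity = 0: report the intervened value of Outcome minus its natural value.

The intervention breaks the incoming arrows to Toxicity: Toxicity <- max(Response, Enzyme) - 1 no longer applies, and Toxicity = 0.
Enzyme = 3*Gene - 2  [with Gene=0]  = -2
Response = -Enzyme - Gene + Dose  [with Enzyme=-2, Gene=0, Dose=0]  = 2
Outcome = -Toxicity - 2*Response - Gene  [with Toxicity=0, Response=2, Gene=0]  = -4
Without intervention: Enzyme = 3*Gene - 2  [with Gene=0]  = -2; Response = -Enzyme - Gene + Dose  [with Enzyme=-2, Gene=0, Dose=0]  = 2; Toxicity = max(Response, Enzyme) - 1  [with Response=2, Enzyme=-2]  = 1; Outcome = -Toxicity - 2*Response - Gene  [with Toxicity=1, Response=2, Gene=0]  = -5.
Change = -4 − (-5) = 1.

1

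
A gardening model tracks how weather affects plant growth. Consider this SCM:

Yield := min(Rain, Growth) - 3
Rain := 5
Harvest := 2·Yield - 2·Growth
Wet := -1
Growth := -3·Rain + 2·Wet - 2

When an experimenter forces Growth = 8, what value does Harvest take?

-12

do(Growth=8) replaces the equation Growth := -3·Rain + 2·Wet - 2 with the constant Growth = 8.
Yield = min(Rain, Growth) - 3  [with Rain=5, Growth=8]  = 2
Harvest = 2·Yield - 2·Growth  [with Yield=2, Growth=8]  = -12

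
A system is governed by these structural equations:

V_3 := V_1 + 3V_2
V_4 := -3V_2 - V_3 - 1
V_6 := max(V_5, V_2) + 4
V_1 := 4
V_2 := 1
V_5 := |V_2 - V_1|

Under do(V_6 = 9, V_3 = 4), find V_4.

Under do(V_6 = 9, V_3 = 4), each intervened variable's structural equation is replaced by its fixed value.
V_4 = -3V_2 - V_3 - 1  [with V_2=1, V_3=4]  = -8

-8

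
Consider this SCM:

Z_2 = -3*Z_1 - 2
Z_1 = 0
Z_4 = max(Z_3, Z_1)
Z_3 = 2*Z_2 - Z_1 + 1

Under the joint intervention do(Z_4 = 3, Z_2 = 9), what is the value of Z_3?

19

Setting Z_4 = 3, Z_2 = 9 by intervention discards those variables' equations.
Z_3 = 2*Z_2 - Z_1 + 1  [with Z_2=9, Z_1=0]  = 19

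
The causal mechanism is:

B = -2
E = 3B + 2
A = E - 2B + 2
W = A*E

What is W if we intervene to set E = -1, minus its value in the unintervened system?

Under do(E=-1), the mechanism E = 3B + 2 is discarded; E is fixed at -1.
A = E - 2B + 2  [with E=-1, B=-2]  = 5
W = A*E  [with A=5, E=-1]  = -5
Without intervention: E = 3B + 2  [with B=-2]  = -4; A = E - 2B + 2  [with E=-4, B=-2]  = 2; W = A*E  [with A=2, E=-4]  = -8.
Change = -5 − (-8) = 3.

3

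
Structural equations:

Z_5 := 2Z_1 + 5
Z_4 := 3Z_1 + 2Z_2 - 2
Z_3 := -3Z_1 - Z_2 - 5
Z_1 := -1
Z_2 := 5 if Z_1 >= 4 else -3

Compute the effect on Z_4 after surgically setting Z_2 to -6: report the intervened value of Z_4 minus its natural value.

-6

Under do(Z_2=-6), the mechanism Z_2 := 5 if Z_1 >= 4 else -3 is discarded; Z_2 is fixed at -6.
Z_4 = 3Z_1 + 2Z_2 - 2  [with Z_1=-1, Z_2=-6]  = -17
Without intervention: Z_2 = 5 if Z_1 >= 4 else -3  [with Z_1=-1]  = -3; Z_4 = 3Z_1 + 2Z_2 - 2  [with Z_1=-1, Z_2=-3]  = -11.
Change = -17 − (-11) = -6.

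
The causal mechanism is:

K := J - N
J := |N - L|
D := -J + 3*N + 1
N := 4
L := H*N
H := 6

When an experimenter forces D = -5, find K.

The intervention breaks the incoming arrows to D: D := -J + 3*N + 1 no longer applies, and D = -5.
Since K is not a descendant of the intervened variable, it is unaffected.
L = H*N  [with H=6, N=4]  = 24
J = |N - L|  [with N=4, L=24]  = 20
K = J - N  [with J=20, N=4]  = 16

16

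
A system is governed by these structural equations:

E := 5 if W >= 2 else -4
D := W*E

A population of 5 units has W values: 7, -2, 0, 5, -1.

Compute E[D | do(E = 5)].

The intervention sets E=5 in all 5 units regardless of W. Recomputing D per unit gives 35, -10, 0, 25, -5; average 9.

9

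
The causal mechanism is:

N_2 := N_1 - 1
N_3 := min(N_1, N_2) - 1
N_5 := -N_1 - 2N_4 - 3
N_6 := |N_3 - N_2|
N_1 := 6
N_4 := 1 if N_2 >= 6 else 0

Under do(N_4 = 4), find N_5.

Intervening sets N_4 = 4 and removes its equation (N_4 := 1 if N_2 >= 6 else 0).
N_5 = -N_1 - 2N_4 - 3  [with N_1=6, N_4=4]  = -17

-17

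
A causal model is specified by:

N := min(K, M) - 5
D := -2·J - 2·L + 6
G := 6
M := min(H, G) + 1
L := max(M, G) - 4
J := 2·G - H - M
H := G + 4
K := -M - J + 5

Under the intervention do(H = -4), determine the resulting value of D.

Under do(H=-4), the mechanism H := G + 4 is discarded; H is fixed at -4.
M = min(H, G) + 1  [with H=-4, G=6]  = -3
J = 2·G - H - M  [with G=6, H=-4, M=-3]  = 19
L = max(M, G) - 4  [with M=-3, G=6]  = 2
D = -2·J - 2·L + 6  [with J=19, L=2]  = -36

-36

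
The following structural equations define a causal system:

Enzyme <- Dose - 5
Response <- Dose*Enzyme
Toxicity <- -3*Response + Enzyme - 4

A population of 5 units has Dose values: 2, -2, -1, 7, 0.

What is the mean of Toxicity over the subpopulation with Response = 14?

-48.5

Conditioning on Response=14 selects the 2 unit(s) with Dose ∈ {-2, 7}. Their Toxicity values: -53, -44. Mean = -48.5.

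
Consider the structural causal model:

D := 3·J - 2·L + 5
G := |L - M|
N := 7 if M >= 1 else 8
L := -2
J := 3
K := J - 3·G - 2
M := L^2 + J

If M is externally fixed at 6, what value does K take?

-23

Under do(M=6), the mechanism M := L^2 + J is discarded; M is fixed at 6.
G = |L - M|  [with L=-2, M=6]  = 8
K = J - 3·G - 2  [with J=3, G=8]  = -23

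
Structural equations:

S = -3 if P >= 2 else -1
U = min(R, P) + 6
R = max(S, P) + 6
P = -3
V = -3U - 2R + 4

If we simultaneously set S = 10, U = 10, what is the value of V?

Setting S = 10, U = 10 by intervention discards those variables' equations.
R = max(S, P) + 6  [with S=10, P=-3]  = 16
V = -3U - 2R + 4  [with U=10, R=16]  = -58

-58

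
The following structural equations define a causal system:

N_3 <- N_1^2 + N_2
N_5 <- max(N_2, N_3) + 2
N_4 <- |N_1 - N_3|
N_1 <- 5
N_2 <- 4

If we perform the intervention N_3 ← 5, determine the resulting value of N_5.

7

do(N_3=5) replaces the equation N_3 <- N_1^2 + N_2 with the constant N_3 = 5.
N_5 = max(N_2, N_3) + 2  [with N_2=4, N_3=5]  = 7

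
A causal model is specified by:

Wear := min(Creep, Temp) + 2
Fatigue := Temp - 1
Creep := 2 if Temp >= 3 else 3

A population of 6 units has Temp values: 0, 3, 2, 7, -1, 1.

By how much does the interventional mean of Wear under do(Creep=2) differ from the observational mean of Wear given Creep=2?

-1

Every unit gets Creep=2 under the intervention. Wear values become 2, 4, 4, 4, 1, 3; E[Wear|do(Creep=2)] = 3.
Observing Creep=2 restricts to units where Creep's equation naturally yields 2: Temp ∈ {3, 7}. In that subpopulation Wear = 4, 4, mean 4.
Difference = 3 − 4 = -1.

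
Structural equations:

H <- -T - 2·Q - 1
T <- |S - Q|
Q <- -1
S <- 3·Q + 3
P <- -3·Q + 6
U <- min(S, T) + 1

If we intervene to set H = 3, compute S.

0

The intervention breaks the incoming arrows to H: H <- -T - 2·Q - 1 no longer applies, and H = 3.
Since S is not a descendant of the intervened variable, it is unaffected.
S = 3·Q + 3  [with Q=-1]  = 0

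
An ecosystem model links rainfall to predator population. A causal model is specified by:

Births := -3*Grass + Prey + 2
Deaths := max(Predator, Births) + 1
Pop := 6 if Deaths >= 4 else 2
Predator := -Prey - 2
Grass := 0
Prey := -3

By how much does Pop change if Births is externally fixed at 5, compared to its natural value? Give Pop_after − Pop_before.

Under do(Births=5), the mechanism Births := -3*Grass + Prey + 2 is discarded; Births is fixed at 5.
Predator = -Prey - 2  [with Prey=-3]  = 1
Deaths = max(Predator, Births) + 1  [with Predator=1, Births=5]  = 6
Pop = 6 if Deaths >= 4 else 2  [with Deaths=6]  = 6
Without intervention: Predator = -Prey - 2  [with Prey=-3]  = 1; Births = -3*Grass + Prey + 2  [with Grass=0, Prey=-3]  = -1; Deaths = max(Predator, Births) + 1  [with Predator=1, Births=-1]  = 2; Pop = 6 if Deaths >= 4 else 2  [with Deaths=2]  = 2.
Change = 6 − 2 = 4.

4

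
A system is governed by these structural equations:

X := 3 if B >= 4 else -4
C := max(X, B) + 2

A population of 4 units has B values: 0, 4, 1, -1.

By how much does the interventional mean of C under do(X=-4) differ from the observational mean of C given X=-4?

Every unit gets X=-4 under the intervention. C values become 2, 6, 3, 1; E[C|do(X=-4)] = 3.
E[C|X=-4] averages over only the 3 units with X=-4 (B = 0, 1, -1): C = 2, 3, 1, mean 2.
Difference = 3 − 2 = 1.

1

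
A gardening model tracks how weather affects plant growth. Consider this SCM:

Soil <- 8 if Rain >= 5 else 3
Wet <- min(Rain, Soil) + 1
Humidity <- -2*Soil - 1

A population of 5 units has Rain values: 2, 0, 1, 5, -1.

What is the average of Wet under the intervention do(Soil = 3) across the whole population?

2

The intervention sets Soil=3 in all 5 units regardless of Rain. Recomputing Wet per unit gives 3, 1, 2, 4, 0; average 2.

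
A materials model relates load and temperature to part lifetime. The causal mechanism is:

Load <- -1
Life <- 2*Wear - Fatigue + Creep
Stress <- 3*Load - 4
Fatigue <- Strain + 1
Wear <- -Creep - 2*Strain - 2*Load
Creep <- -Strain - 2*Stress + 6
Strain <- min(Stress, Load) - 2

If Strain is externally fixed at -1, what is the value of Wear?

-17

do(Strain=-1) replaces the equation Strain <- min(Stress, Load) - 2 with the constant Strain = -1.
Stress = 3*Load - 4  [with Load=-1]  = -7
Creep = -Strain - 2*Stress + 6  [with Strain=-1, Stress=-7]  = 21
Wear = -Creep - 2*Strain - 2*Load  [with Creep=21, Strain=-1, Load=-1]  = -17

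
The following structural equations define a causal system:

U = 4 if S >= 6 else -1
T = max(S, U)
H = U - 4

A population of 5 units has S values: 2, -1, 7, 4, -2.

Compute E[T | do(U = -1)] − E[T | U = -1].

1.2

Every unit gets U=-1 under the intervention. T values become 2, -1, 7, 4, -1; E[T|do(U=-1)] = 2.2.
E[T|U=-1] averages over only the 4 units with U=-1 (S = 2, -1, 4, -2): T = 2, -1, 4, -1, mean 1.
Difference = 2.2 − 1 = 1.2.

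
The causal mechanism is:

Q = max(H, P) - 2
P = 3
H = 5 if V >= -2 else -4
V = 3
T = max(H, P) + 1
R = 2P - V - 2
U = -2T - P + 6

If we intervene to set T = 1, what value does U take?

1

Intervening sets T = 1 and removes its equation (T = max(H, P) + 1).
U = -2T - P + 6  [with T=1, P=3]  = 1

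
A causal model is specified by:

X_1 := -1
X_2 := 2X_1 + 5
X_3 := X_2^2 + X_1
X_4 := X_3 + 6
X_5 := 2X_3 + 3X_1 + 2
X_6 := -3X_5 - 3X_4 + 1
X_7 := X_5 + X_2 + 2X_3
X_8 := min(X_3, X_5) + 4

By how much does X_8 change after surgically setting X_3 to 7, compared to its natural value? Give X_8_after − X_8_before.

The intervention breaks the incoming arrows to X_3: X_3 := X_2^2 + X_1 no longer applies, and X_3 = 7.
X_5 = 2X_3 + 3X_1 + 2  [with X_3=7, X_1=-1]  = 13
X_8 = min(X_3, X_5) + 4  [with X_3=7, X_5=13]  = 11
Without intervention: X_2 = 2X_1 + 5  [with X_1=-1]  = 3; X_3 = X_2^2 + X_1  [with X_2=3, X_1=-1]  = 8; X_5 = 2X_3 + 3X_1 + 2  [with X_3=8, X_1=-1]  = 15; X_8 = min(X_3, X_5) + 4  [with X_3=8, X_5=15]  = 12.
Change = 11 − 12 = -1.

-1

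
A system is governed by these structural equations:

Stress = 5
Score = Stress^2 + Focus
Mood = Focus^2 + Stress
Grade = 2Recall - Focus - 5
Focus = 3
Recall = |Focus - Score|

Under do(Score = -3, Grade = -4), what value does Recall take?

The joint intervention fixes Score = -3, Grade = -4, removing each variable's own equation.
Recall = |Focus - Score|  [with Focus=3, Score=-3]  = 6

6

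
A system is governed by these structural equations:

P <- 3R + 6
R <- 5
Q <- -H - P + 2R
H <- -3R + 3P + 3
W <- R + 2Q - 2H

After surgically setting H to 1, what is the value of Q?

-12

The intervention breaks the incoming arrows to H: H <- -3R + 3P + 3 no longer applies, and H = 1.
P = 3R + 6  [with R=5]  = 21
Q = -H - P + 2R  [with H=1, P=21, R=5]  = -12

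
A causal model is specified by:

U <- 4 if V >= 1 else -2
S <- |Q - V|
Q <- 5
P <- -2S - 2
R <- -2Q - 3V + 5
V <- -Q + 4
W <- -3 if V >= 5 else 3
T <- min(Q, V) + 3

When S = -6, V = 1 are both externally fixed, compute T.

Setting S = -6, V = 1 by intervention discards those variables' equations.
T = min(Q, V) + 3  [with Q=5, V=1]  = 4

4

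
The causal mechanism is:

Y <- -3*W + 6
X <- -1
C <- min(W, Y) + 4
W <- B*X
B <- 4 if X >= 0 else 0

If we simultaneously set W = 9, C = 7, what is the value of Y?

-21

The joint intervention fixes W = 9, C = 7, removing each variable's own equation.
Y = -3*W + 6  [with W=9]  = -21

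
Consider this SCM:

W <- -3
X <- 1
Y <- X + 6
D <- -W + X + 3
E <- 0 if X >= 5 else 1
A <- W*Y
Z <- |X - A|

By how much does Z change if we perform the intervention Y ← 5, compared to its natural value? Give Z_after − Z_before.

The intervention breaks the incoming arrows to Y: Y <- X + 6 no longer applies, and Y = 5.
A = W*Y  [with W=-3, Y=5]  = -15
Z = |X - A|  [with X=1, A=-15]  = 16
Without intervention: Y = X + 6  [with X=1]  = 7; A = W*Y  [with W=-3, Y=7]  = -21; Z = |X - A|  [with X=1, A=-21]  = 22.
Change = 16 − 22 = -6.

-6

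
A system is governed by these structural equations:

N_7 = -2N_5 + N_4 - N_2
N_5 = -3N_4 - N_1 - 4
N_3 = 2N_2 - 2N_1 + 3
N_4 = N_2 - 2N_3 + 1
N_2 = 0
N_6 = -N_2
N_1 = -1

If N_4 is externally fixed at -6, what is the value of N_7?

-36

The intervention breaks the incoming arrows to N_4: N_4 = N_2 - 2N_3 + 1 no longer applies, and N_4 = -6.
N_5 = -3N_4 - N_1 - 4  [with N_4=-6, N_1=-1]  = 15
N_7 = -2N_5 + N_4 - N_2  [with N_5=15, N_4=-6, N_2=0]  = -36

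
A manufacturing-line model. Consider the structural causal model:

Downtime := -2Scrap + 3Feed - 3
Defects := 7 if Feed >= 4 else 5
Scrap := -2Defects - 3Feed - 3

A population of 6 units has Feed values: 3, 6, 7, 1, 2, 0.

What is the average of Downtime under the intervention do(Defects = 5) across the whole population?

51.5

The intervention sets Defects=5 in all 6 units regardless of Feed. Recomputing Downtime per unit gives 50, 77, 86, 32, 41, 23; average 51.5.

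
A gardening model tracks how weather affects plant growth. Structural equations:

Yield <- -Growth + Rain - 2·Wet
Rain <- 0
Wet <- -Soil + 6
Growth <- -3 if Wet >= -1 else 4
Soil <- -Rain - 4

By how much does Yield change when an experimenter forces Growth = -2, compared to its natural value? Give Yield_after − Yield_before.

-1

Intervening sets Growth = -2 and removes its equation (Growth <- -3 if Wet >= -1 else 4).
Soil = -Rain - 4  [with Rain=0]  = -4
Wet = -Soil + 6  [with Soil=-4]  = 10
Yield = -Growth + Rain - 2·Wet  [with Growth=-2, Rain=0, Wet=10]  = -18
Without intervention: Soil = -Rain - 4  [with Rain=0]  = -4; Wet = -Soil + 6  [with Soil=-4]  = 10; Growth = -3 if Wet >= -1 else 4  [with Wet=10]  = -3; Yield = -Growth + Rain - 2·Wet  [with Growth=-3, Rain=0, Wet=10]  = -17.
Change = -18 − (-17) = -1.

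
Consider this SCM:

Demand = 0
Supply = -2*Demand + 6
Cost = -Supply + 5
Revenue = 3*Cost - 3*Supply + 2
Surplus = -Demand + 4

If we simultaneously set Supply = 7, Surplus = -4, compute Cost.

-2

Under do(Supply = 7, Surplus = -4), each intervened variable's structural equation is replaced by its fixed value.
Cost = -Supply + 5  [with Supply=7]  = -2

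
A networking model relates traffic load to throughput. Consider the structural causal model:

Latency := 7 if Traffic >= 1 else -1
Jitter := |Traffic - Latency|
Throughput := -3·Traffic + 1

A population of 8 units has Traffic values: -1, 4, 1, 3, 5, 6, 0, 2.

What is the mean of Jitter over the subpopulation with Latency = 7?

3.5

Observing Latency=7 restricts to units where Latency's equation naturally yields 7: Traffic ∈ {4, 1, 3, 5, 6, 2}. In that subpopulation Jitter = 3, 6, 4, 2, 1, 5, mean 3.5.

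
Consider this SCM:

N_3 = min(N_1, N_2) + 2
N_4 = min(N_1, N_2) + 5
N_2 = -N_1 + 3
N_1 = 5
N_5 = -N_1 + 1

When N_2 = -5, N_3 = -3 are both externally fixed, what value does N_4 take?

Setting N_2 = -5, N_3 = -3 by intervention discards those variables' equations.
N_4 = min(N_1, N_2) + 5  [with N_1=5, N_2=-5]  = 0

0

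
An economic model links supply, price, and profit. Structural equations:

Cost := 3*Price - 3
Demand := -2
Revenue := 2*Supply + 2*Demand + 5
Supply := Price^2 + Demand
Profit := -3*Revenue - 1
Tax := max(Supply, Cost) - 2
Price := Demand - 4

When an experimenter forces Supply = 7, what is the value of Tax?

5

The intervention breaks the incoming arrows to Supply: Supply := Price^2 + Demand no longer applies, and Supply = 7.
Price = Demand - 4  [with Demand=-2]  = -6
Cost = 3*Price - 3  [with Price=-6]  = -21
Tax = max(Supply, Cost) - 2  [with Supply=7, Cost=-21]  = 5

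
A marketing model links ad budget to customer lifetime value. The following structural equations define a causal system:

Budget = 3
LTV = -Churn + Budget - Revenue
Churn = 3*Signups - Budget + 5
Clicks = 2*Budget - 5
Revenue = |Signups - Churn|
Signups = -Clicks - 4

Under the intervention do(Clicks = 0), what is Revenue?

6

do(Clicks=0) replaces the equation Clicks = 2*Budget - 5 with the constant Clicks = 0.
Signups = -Clicks - 4  [with Clicks=0]  = -4
Churn = 3*Signups - Budget + 5  [with Signups=-4, Budget=3]  = -10
Revenue = |Signups - Churn|  [with Signups=-4, Churn=-10]  = 6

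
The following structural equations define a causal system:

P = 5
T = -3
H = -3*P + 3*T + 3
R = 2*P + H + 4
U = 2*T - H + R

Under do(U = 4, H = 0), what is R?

Under do(U = 4, H = 0), each intervened variable's structural equation is replaced by its fixed value.
R = 2*P + H + 4  [with P=5, H=0]  = 14

14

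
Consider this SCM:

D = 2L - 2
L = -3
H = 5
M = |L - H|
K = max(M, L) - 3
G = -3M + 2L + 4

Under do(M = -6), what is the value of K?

The intervention breaks the incoming arrows to M: M = |L - H| no longer applies, and M = -6.
K = max(M, L) - 3  [with M=-6, L=-3]  = -6

-6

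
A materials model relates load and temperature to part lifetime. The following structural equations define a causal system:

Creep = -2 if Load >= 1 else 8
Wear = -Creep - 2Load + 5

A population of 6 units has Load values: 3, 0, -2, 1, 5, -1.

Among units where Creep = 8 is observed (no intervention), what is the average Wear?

-1

Observing Creep=8 restricts to units where Creep's equation naturally yields 8: Load ∈ {0, -2, -1}. In that subpopulation Wear = -3, 1, -1, mean -1.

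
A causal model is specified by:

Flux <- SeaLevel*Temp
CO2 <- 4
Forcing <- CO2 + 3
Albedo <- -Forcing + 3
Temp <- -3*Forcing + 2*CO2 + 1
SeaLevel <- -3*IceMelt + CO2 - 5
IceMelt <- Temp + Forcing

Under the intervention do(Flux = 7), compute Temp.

-12

Intervening sets Flux = 7 and removes its equation (Flux <- SeaLevel*Temp).
Temp is not downstream of the intervention, so its value is determined by the original equations.
Forcing = CO2 + 3  [with CO2=4]  = 7
Temp = -3*Forcing + 2*CO2 + 1  [with Forcing=7, CO2=4]  = -12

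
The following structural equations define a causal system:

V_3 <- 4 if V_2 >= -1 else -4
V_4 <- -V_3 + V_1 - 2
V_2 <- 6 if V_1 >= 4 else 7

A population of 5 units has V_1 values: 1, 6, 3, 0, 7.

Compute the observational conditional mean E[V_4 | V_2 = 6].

0.5

Observing V_2=6 restricts to units where V_2's equation naturally yields 6: V_1 ∈ {6, 7}. In that subpopulation V_4 = 0, 1, mean 0.5.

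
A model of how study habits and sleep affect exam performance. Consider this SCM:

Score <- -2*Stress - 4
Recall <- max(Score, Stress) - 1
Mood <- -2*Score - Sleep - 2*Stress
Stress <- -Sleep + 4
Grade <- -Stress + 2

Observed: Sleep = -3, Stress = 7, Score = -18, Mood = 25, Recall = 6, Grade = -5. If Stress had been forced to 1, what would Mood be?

13

Under do(Stress=1), the mechanism Stress <- -Sleep + 4 is discarded; Stress is fixed at 1.
Score = -2*Stress - 4  [with Stress=1]  = -6
Mood = -2*Score - Sleep - 2*Stress  [with Score=-6, Sleep=-3, Stress=1]  = 13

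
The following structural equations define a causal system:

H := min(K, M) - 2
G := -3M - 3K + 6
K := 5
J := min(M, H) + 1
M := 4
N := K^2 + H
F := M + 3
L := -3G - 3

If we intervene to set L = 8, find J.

3

do(L=8) replaces the equation L := -3G - 3 with the constant L = 8.
J is not downstream of the intervention, so its value is determined by the original equations.
H = min(K, M) - 2  [with K=5, M=4]  = 2
J = min(M, H) + 1  [with M=4, H=2]  = 3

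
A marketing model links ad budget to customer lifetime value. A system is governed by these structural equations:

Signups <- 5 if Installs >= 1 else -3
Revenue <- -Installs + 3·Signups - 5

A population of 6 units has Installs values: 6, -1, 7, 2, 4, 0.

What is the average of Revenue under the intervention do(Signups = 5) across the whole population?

do(Signups=5) breaks Signups's dependence on Installs. With Signups=5 fixed, Revenue across the units is 4, 11, 3, 8, 6, 10, mean 7.

7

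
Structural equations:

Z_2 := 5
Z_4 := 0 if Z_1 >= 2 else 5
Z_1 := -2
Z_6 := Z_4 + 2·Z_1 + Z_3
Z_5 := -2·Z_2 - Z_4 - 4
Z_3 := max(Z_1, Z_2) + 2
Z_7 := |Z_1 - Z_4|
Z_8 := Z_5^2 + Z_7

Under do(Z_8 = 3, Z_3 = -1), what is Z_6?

0

The joint intervention fixes Z_8 = 3, Z_3 = -1, removing each variable's own equation.
Z_4 = 0 if Z_1 >= 2 else 5  [with Z_1=-2]  = 5
Z_6 = Z_4 + 2·Z_1 + Z_3  [with Z_4=5, Z_1=-2, Z_3=-1]  = 0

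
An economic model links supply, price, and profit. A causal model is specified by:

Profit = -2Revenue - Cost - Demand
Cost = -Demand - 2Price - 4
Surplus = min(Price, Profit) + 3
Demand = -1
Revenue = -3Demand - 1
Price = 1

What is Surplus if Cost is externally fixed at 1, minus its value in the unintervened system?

-5

The intervention breaks the incoming arrows to Cost: Cost = -Demand - 2Price - 4 no longer applies, and Cost = 1.
Revenue = -3Demand - 1  [with Demand=-1]  = 2
Profit = -2Revenue - Cost - Demand  [with Revenue=2, Cost=1, Demand=-1]  = -4
Surplus = min(Price, Profit) + 3  [with Price=1, Profit=-4]  = -1
Without intervention: Cost = -Demand - 2Price - 4  [with Demand=-1, Price=1]  = -5; Revenue = -3Demand - 1  [with Demand=-1]  = 2; Profit = -2Revenue - Cost - Demand  [with Revenue=2, Cost=-5, Demand=-1]  = 2; Surplus = min(Price, Profit) + 3  [with Price=1, Profit=2]  = 4.
Change = -1 − 4 = -5.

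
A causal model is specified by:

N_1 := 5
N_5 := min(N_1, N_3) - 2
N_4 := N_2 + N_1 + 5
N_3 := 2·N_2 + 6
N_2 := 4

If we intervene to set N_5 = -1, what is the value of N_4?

The intervention breaks the incoming arrows to N_5: N_5 := min(N_1, N_3) - 2 no longer applies, and N_5 = -1.
Since N_4 is not a descendant of the intervened variable, it is unaffected.
N_4 = N_2 + N_1 + 5  [with N_2=4, N_1=5]  = 14

14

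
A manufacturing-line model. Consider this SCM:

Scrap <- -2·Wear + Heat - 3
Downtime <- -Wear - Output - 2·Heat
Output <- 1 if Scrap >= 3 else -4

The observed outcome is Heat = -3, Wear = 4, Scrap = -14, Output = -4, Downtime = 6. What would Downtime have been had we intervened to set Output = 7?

Intervening sets Output = 7 and removes its equation (Output <- 1 if Scrap >= 3 else -4).
Downtime = -Wear - Output - 2·Heat  [with Wear=4, Output=7, Heat=-3]  = -5

-5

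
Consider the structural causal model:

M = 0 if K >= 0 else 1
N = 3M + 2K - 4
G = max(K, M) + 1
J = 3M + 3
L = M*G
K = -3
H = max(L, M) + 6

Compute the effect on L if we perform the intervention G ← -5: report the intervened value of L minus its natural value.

-7

Under do(G=-5), the mechanism G = max(K, M) + 1 is discarded; G is fixed at -5.
M = 0 if K >= 0 else 1  [with K=-3]  = 1
L = M*G  [with M=1, G=-5]  = -5
Without intervention: M = 0 if K >= 0 else 1  [with K=-3]  = 1; G = max(K, M) + 1  [with K=-3, M=1]  = 2; L = M*G  [with M=1, G=2]  = 2.
Change = -5 − 2 = -7.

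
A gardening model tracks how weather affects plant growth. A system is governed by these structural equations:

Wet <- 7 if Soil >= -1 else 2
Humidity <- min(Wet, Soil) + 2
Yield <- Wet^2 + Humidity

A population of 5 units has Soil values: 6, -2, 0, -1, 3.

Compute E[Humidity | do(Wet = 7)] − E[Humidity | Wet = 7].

The intervention sets Wet=7 in all 5 units regardless of Soil. Recomputing Humidity per unit gives 8, 0, 2, 1, 5; average 3.2.
E[Humidity|Wet=7] averages over only the 4 units with Wet=7 (Soil = 6, 0, -1, 3): Humidity = 8, 2, 1, 5, mean 4.
Difference = 3.2 − 4 = -0.8.

-0.8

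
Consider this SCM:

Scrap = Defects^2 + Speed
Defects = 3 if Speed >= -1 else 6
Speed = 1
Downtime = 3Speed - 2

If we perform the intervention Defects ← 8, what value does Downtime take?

Under do(Defects=8), the mechanism Defects = 3 if Speed >= -1 else 6 is discarded; Defects is fixed at 8.
Since Downtime is not a descendant of the intervened variable, it is unaffected.
Downtime = 3Speed - 2  [with Speed=1]  = 1

1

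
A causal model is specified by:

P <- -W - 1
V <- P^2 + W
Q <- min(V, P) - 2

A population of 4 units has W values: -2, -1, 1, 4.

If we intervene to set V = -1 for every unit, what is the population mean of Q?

The intervention sets V=-1 in all 4 units regardless of W. Recomputing Q per unit gives -3, -3, -4, -7; average -4.25.

-4.25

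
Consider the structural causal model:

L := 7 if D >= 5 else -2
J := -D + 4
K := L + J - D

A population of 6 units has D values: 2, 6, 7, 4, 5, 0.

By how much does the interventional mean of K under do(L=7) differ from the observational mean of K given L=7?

4

Every unit gets L=7 under the intervention. K values become 7, -1, -3, 3, 1, 11; E[K|do(L=7)] = 3.
Observing L=7 restricts to units where L's equation naturally yields 7: D ∈ {6, 7, 5}. In that subpopulation K = -1, -3, 1, mean -1.
Difference = 3 − (-1) = 4.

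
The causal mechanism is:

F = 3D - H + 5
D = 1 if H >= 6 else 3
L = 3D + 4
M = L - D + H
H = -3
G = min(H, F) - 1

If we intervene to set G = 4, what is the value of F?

17

do(G=4) replaces the equation G = min(H, F) - 1 with the constant G = 4.
F is not downstream of the intervention, so its value is determined by the original equations.
D = 1 if H >= 6 else 3  [with H=-3]  = 3
F = 3D - H + 5  [with D=3, H=-3]  = 17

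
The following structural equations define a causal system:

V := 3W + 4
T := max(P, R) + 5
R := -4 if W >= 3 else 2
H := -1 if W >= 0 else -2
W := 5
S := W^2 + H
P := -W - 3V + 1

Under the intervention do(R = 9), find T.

Under do(R=9), the mechanism R := -4 if W >= 3 else 2 is discarded; R is fixed at 9.
V = 3W + 4  [with W=5]  = 19
P = -W - 3V + 1  [with W=5, V=19]  = -61
T = max(P, R) + 5  [with P=-61, R=9]  = 14

14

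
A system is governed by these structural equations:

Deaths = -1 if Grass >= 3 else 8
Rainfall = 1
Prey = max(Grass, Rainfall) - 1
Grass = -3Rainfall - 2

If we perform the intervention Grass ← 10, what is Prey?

9

The intervention breaks the incoming arrows to Grass: Grass = -3Rainfall - 2 no longer applies, and Grass = 10.
Prey = max(Grass, Rainfall) - 1  [with Grass=10, Rainfall=1]  = 9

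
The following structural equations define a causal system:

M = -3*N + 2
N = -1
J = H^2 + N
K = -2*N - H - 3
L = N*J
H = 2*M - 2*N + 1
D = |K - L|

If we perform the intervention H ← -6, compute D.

40

The intervention breaks the incoming arrows to H: H = 2*M - 2*N + 1 no longer applies, and H = -6.
J = H^2 + N  [with H=-6, N=-1]  = 35
K = -2*N - H - 3  [with N=-1, H=-6]  = 5
L = N*J  [with N=-1, J=35]  = -35
D = |K - L|  [with K=5, L=-35]  = 40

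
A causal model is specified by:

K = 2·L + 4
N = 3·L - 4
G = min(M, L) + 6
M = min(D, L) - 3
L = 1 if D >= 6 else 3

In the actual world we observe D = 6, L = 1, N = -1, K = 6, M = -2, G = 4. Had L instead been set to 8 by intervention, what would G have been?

Under do(L=8), the mechanism L = 1 if D >= 6 else 3 is discarded; L is fixed at 8.
M = min(D, L) - 3  [with D=6, L=8]  = 3
G = min(M, L) + 6  [with M=3, L=8]  = 9

9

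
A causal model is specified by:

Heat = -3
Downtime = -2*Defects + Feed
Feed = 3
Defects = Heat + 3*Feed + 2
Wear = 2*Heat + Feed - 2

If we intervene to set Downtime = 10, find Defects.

The intervention breaks the incoming arrows to Downtime: Downtime = -2*Defects + Feed no longer applies, and Downtime = 10.
Since Defects is not a descendant of the intervened variable, it is unaffected.
Defects = Heat + 3*Feed + 2  [with Heat=-3, Feed=3]  = 8

8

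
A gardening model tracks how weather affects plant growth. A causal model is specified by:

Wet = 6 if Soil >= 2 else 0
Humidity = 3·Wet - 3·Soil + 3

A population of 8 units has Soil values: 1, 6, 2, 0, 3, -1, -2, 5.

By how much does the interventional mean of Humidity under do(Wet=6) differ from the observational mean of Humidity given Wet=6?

6.75

do(Wet=6) breaks Wet's dependence on Soil. With Wet=6 fixed, Humidity across the units is 18, 3, 15, 21, 12, 24, 27, 6, mean 15.75.
Conditioning on Wet=6 selects the 4 unit(s) with Soil ∈ {6, 2, 3, 5}. Their Humidity values: 3, 15, 12, 6. Mean = 9.
Difference = 15.75 − 9 = 6.75.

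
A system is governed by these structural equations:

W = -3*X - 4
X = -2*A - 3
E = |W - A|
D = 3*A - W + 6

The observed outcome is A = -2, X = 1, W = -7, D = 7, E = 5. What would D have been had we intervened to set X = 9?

Under do(X=9), the mechanism X = -2*A - 3 is discarded; X is fixed at 9.
W = -3*X - 4  [with X=9]  = -31
D = 3*A - W + 6  [with A=-2, W=-31]  = 31

31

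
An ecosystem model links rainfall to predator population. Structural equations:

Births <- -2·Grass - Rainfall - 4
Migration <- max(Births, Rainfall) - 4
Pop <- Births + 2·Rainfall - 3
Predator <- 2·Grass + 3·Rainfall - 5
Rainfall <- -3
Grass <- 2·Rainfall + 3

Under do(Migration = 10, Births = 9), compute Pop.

Setting Migration = 10, Births = 9 by intervention discards those variables' equations.
Pop = Births + 2·Rainfall - 3  [with Births=9, Rainfall=-3]  = 0

0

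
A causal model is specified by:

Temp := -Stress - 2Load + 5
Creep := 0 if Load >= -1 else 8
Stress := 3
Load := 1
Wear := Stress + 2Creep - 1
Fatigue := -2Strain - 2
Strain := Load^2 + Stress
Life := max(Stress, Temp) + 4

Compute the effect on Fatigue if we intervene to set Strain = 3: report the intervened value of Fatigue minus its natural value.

2

The intervention breaks the incoming arrows to Strain: Strain := Load^2 + Stress no longer applies, and Strain = 3.
Fatigue = -2Strain - 2  [with Strain=3]  = -8
Without intervention: Strain = Load^2 + Stress  [with Load=1, Stress=3]  = 4; Fatigue = -2Strain - 2  [with Strain=4]  = -10.
Change = -8 − (-10) = 2.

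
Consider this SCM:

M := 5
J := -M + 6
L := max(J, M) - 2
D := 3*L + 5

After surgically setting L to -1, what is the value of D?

The intervention breaks the incoming arrows to L: L := max(J, M) - 2 no longer applies, and L = -1.
D = 3*L + 5  [with L=-1]  = 2

2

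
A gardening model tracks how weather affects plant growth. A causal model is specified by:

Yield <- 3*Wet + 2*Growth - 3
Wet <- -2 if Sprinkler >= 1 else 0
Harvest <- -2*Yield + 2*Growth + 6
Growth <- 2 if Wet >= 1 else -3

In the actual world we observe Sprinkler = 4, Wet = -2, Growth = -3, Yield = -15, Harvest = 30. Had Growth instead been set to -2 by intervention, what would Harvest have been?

do(Growth=-2) replaces the equation Growth <- 2 if Wet >= 1 else -3 with the constant Growth = -2.
Wet = -2 if Sprinkler >= 1 else 0  [with Sprinkler=4]  = -2
Yield = 3*Wet + 2*Growth - 3  [with Wet=-2, Growth=-2]  = -13
Harvest = -2*Yield + 2*Growth + 6  [with Yield=-13, Growth=-2]  = 28

28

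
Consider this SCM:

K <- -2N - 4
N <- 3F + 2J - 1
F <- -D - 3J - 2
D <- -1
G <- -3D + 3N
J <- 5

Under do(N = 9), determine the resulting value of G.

Intervening sets N = 9 and removes its equation (N <- 3F + 2J - 1).
G = -3D + 3N  [with D=-1, N=9]  = 30

30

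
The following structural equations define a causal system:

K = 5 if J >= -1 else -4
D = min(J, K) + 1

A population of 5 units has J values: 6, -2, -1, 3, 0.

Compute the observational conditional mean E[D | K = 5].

E[D|K=5] averages over only the 4 units with K=5 (J = 6, -1, 3, 0): D = 6, 0, 4, 1, mean 2.75.

2.75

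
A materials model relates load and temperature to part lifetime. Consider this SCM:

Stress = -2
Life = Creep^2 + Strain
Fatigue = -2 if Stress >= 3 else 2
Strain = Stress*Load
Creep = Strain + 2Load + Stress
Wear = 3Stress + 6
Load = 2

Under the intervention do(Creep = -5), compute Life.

21

The intervention breaks the incoming arrows to Creep: Creep = Strain + 2Load + Stress no longer applies, and Creep = -5.
Strain = Stress*Load  [with Stress=-2, Load=2]  = -4
Life = Creep^2 + Strain  [with Creep=-5, Strain=-4]  = 21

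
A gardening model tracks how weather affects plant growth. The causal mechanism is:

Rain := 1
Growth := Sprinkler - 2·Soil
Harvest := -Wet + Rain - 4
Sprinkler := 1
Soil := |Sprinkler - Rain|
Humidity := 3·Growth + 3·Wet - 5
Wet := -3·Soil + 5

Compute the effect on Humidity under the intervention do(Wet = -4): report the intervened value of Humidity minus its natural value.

Under do(Wet=-4), the mechanism Wet := -3·Soil + 5 is discarded; Wet is fixed at -4.
Soil = |Sprinkler - Rain|  [with Sprinkler=1, Rain=1]  = 0
Growth = Sprinkler - 2·Soil  [with Sprinkler=1, Soil=0]  = 1
Humidity = 3·Growth + 3·Wet - 5  [with Growth=1, Wet=-4]  = -14
Without intervention: Soil = |Sprinkler - Rain|  [with Sprinkler=1, Rain=1]  = 0; Wet = -3·Soil + 5  [with Soil=0]  = 5; Growth = Sprinkler - 2·Soil  [with Sprinkler=1, Soil=0]  = 1; Humidity = 3·Growth + 3·Wet - 5  [with Growth=1, Wet=5]  = 13.
Change = -14 − 13 = -27.

-27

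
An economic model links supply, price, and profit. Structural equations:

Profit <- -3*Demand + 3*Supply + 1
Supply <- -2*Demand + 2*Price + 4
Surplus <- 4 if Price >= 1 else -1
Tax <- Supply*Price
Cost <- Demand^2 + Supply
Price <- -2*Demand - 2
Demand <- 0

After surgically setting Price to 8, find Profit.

Under do(Price=8), the mechanism Price <- -2*Demand - 2 is discarded; Price is fixed at 8.
Supply = -2*Demand + 2*Price + 4  [with Demand=0, Price=8]  = 20
Profit = -3*Demand + 3*Supply + 1  [with Demand=0, Supply=20]  = 61

61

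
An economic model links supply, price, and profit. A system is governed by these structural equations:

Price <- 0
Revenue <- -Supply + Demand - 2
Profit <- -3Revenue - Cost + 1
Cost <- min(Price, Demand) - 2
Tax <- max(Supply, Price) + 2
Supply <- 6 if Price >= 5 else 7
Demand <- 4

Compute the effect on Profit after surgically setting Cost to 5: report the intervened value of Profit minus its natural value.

The intervention breaks the incoming arrows to Cost: Cost <- min(Price, Demand) - 2 no longer applies, and Cost = 5.
Supply = 6 if Price >= 5 else 7  [with Price=0]  = 7
Revenue = -Supply + Demand - 2  [with Supply=7, Demand=4]  = -5
Profit = -3Revenue - Cost + 1  [with Revenue=-5, Cost=5]  = 11
Without intervention: Supply = 6 if Price >= 5 else 7  [with Price=0]  = 7; Cost = min(Price, Demand) - 2  [with Price=0, Demand=4]  = -2; Revenue = -Supply + Demand - 2  [with Supply=7, Demand=4]  = -5; Profit = -3Revenue - Cost + 1  [with Revenue=-5, Cost=-2]  = 18.
Change = 11 − 18 = -7.

-7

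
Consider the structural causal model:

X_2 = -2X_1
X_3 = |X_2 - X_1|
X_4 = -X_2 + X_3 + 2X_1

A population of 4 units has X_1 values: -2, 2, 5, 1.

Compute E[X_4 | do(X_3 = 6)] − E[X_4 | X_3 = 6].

6

The intervention sets X_3=6 in all 4 units regardless of X_1. Recomputing X_4 per unit gives -2, 14, 26, 10; average 12.
E[X_4|X_3=6] averages over only the 2 units with X_3=6 (X_1 = -2, 2): X_4 = -2, 14, mean 6.
Difference = 12 − 6 = 6.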